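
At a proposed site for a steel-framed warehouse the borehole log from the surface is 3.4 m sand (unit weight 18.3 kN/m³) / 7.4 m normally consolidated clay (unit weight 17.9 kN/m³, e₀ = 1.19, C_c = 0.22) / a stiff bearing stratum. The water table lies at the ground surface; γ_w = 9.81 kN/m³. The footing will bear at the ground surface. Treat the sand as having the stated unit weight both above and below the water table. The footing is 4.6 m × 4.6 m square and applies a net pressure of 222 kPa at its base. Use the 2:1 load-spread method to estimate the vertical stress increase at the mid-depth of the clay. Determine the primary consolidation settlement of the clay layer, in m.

Mid-depth of clay below the ground surface: z = 3.4 + 7.4/2 = 7.1 m.
Total vertical stress at mid-clay: σ_v = 18.3×3.4 + 17.9×3.7 = 128.45 kPa.
Pore pressure: u = 9.81×(7.1 − 0) = 69.651 kPa.
Initial effective stress: σ'_0 = σ_v − u = 128.45 − 69.651 = 58.799 kPa.
Stress increase at mid-clay by the 2:1 spreading method:
Δσ = qBL/((B+z)(L+z)) = 222×4.6×4.6/((4.6+7.1)(4.6+7.1)) = 34.316 kPa
Final effective stress: σ'_f = σ'_0 + Δσ = 58.799 + 34.316 = 93.115 kPa.
Normally consolidated clay, so the full stress increment lies on the virgin compression line:
S_c = C_c·H/(1+e₀)·log₁₀(σ'_f/σ'_0) = 0.22×7.4/(1+1.19)×log₁₀(93.115/58.799)
    = 0.74338 × 0.19965 = 0.1484 m

S_c ≈ 0.148 m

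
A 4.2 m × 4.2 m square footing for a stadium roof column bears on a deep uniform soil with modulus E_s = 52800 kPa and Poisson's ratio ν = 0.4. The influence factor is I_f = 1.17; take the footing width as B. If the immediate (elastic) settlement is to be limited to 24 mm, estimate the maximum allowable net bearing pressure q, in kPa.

q ≈ 307 kPa

S_e = q·B·(1−ν²)/E_s · I_f  ⇒  q = S_e·E_s / (B·(1−ν²)·I_f).
q = 0.024 × 52800 / (4.2 × 0.84 × 1.17) = 307 kPa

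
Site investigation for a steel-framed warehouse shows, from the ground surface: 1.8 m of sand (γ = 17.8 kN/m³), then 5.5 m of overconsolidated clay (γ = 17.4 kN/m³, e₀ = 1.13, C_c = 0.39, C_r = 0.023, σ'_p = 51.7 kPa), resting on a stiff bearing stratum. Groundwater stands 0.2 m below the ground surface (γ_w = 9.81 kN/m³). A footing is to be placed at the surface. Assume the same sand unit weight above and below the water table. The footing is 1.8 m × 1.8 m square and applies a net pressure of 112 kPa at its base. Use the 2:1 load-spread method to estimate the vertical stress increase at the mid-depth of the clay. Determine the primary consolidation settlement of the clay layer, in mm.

S_c ≈ 5.59 mm

Mid-depth of clay below the ground surface: z = 1.8 + 5.5/2 = 4.55 m.
Total vertical stress at mid-clay: σ_v = 17.8×1.8 + 17.4×2.75 = 79.89 kPa.
Pore pressure: u = 9.81×(4.55 − 0.2) = 42.673 kPa.
Initial effective stress: σ'_0 = σ_v − u = 79.89 − 42.673 = 37.217 kPa.
Stress increase at mid-clay by the 2:1 spreading method:
Δσ = qBL/((B+z)(L+z)) = 112×1.8×1.8/((1.8+4.55)(1.8+4.55)) = 8.9994 kPa
Final effective stress: σ'_f = 37.217 + 8.9994 = 46.216 kPa.
σ'_f = 46.216 ≤ σ'_p = 51.7 kPa, so the clay remains overconsolidated and only the recompression index applies:
S_c = C_r·H/(1+e₀)·log₁₀(σ'_f/σ'_0) = 0.023×5.5/2.13×log₁₀(46.216/37.217)
    = 0.059391 × 0.094051 = 0.005586 m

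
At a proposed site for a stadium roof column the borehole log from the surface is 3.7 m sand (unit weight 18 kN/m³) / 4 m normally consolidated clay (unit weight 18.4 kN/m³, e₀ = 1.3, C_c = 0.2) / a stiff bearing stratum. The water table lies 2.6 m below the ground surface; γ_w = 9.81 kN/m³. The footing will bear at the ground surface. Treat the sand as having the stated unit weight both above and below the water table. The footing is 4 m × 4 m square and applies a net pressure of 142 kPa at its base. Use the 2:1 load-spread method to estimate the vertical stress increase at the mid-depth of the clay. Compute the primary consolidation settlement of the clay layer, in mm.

Mid-depth of clay below the ground surface: z = 3.7 + 4/2 = 5.7 m.
Total vertical stress at mid-clay: σ_v = 18×3.7 + 18.4×2 = 103.4 kPa.
Pore pressure: u = 9.81×(5.7 − 2.6) = 30.411 kPa.
Initial effective stress: σ'_0 = σ_v − u = 103.4 − 30.411 = 72.989 kPa.
Stress increase at mid-clay by the 2:1 spreading method:
Δσ = qBL/((B+z)(L+z)) = 142×4×4/((4+5.7)(4+5.7)) = 24.147 kPa
Final effective stress: σ'_f = σ'_0 + Δσ = 72.989 + 24.147 = 97.136 kPa.
Normally consolidated clay, so the full stress increment lies on the virgin compression line:
S_c = C_c·H/(1+e₀)·log₁₀(σ'_f/σ'_0) = 0.2×4/(1+1.3)×log₁₀(97.136/72.989)
    = 0.34783 × 0.12412 = 0.04317 m

S_c ≈ 43.2 mm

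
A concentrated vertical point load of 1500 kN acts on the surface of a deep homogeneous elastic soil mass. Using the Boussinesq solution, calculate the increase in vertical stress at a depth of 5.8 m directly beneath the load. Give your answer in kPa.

Boussinesq vertical stress below a point load on an elastic half-space:
Δσ_z = 3P/(2πz²) · [1 + (r/z)²]^(−5/2)
r/z = 0/5.8 = 0; [1+(r/z)²]^(−5/2) = 1.
Δσ_z = 3×1500/(2π×5.8²) × 1 = 21.29 × 1 = 21.29 kPa

Δσ_z ≈ 21.3 kPa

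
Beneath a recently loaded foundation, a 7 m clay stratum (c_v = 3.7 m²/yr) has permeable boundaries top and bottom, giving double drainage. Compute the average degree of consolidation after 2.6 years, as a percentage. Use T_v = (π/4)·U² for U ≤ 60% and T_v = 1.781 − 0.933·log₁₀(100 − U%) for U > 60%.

Drainage path length: H_d = H/2 = 3.5 m (double drainage).
T_v = c_v·t/H_d² = 3.7×2.6/3.5² = 0.78531.
T_v = 0.78531 corresponds to the U > 60% branch:
U = 1 − 10^((1.781 − T_v)/0.933)/100 = 0.8833

U ≈ 88.3 %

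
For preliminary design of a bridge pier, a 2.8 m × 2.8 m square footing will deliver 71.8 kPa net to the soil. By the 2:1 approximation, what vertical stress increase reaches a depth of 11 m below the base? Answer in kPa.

Δσ_z ≈ 2.96 kPa

By the 2:1 method the load spreads at 1 horizontal : 2 vertical, so at depth z the loaded area has grown by z in each plan dimension:
Δσ = qBL/((B+z)(L+z)) = 71.8×2.8×2.8/((2.8+11)(2.8+11)) = 2.9558 kPa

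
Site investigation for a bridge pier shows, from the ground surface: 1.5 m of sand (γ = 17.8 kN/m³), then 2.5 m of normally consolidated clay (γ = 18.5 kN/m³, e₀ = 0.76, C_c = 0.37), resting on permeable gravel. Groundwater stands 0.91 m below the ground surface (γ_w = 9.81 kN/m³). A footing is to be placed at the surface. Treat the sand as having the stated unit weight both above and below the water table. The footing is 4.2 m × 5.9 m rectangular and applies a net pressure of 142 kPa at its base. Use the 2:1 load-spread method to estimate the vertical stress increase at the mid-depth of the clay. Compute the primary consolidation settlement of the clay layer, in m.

Mid-depth of clay below the ground surface: z = 1.5 + 2.5/2 = 2.75 m.
Total vertical stress at mid-clay: σ_v = 17.8×1.5 + 18.5×1.25 = 49.825 kPa.
Pore pressure: u = 9.81×(2.75 − 0.91) = 18.05 kPa.
Initial effective stress: σ'_0 = σ_v − u = 49.825 − 18.05 = 31.775 kPa.
Stress increase at mid-clay by the 2:1 spreading method:
Δσ = qBL/((B+z)(L+z)) = 142×4.2×5.9/((4.2+2.75)(5.9+2.75)) = 58.531 kPa
Final effective stress: σ'_f = σ'_0 + Δσ = 31.775 + 58.531 = 90.306 kPa.
Normally consolidated clay, so the full stress increment lies on the virgin compression line:
S_c = C_c·H/(1+e₀)·log₁₀(σ'_f/σ'_0) = 0.37×2.5/(1+0.76)×log₁₀(90.306/31.775)
    = 0.52557 × 0.45363 = 0.2384 m

S_c ≈ 0.238 m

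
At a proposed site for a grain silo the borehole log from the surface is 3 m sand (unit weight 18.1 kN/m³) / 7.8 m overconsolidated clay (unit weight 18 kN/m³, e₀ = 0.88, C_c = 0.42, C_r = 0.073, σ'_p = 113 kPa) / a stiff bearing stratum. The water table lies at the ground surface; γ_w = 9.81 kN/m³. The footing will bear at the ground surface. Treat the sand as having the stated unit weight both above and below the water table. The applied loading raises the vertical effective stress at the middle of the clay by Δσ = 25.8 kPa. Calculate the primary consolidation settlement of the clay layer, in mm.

S_c ≈ 49.2 mm

Mid-depth of clay below the ground surface: z = 3 + 7.8/2 = 6.9 m.
Total vertical stress at mid-clay: σ_v = 18.1×3 + 18×3.9 = 124.5 kPa.
Pore pressure: u = 9.81×(6.9 − 0) = 67.689 kPa.
Initial effective stress: σ'_0 = σ_v − u = 124.5 − 67.689 = 56.811 kPa.
Final effective stress: σ'_f = 56.811 + 25.8 = 82.611 kPa.
σ'_f = 82.611 ≤ σ'_p = 113 kPa, so the clay remains overconsolidated and only the recompression index applies:
S_c = C_r·H/(1+e₀)·log₁₀(σ'_f/σ'_0) = 0.073×7.8/1.88×log₁₀(82.611/56.811)
    = 0.30287 × 0.16261 = 0.04925 m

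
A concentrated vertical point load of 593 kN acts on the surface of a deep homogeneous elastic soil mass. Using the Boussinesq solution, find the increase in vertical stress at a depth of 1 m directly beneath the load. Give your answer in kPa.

Boussinesq vertical stress below a point load on an elastic half-space:
Δσ_z = 3P/(2πz²) · [1 + (r/z)²]^(−5/2)
r/z = 0/1 = 0; [1+(r/z)²]^(−5/2) = 1.
Δσ_z = 3×593/(2π×1²) × 1 = 283.14 × 1 = 283.1 kPa

Δσ_z ≈ 283 kPa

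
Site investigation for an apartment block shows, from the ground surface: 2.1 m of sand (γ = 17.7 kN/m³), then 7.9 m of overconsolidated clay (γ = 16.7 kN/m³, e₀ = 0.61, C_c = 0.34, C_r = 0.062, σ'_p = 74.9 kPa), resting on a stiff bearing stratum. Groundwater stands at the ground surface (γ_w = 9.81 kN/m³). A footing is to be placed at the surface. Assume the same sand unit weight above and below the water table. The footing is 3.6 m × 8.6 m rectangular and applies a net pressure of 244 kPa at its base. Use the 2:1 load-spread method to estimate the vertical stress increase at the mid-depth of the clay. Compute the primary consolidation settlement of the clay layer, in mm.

Mid-depth of clay below the ground surface: z = 2.1 + 7.9/2 = 6.05 m.
Total vertical stress at mid-clay: σ_v = 17.7×2.1 + 16.7×3.95 = 103.14 kPa.
Pore pressure: u = 9.81×(6.05 − 0) = 59.351 kPa.
Initial effective stress: σ'_0 = σ_v − u = 103.14 − 59.351 = 43.789 kPa.
Stress increase at mid-clay by the 2:1 spreading method:
Δσ = qBL/((B+z)(L+z)) = 244×3.6×8.6/((3.6+6.05)(8.6+6.05)) = 53.435 kPa
Final effective stress: σ'_f = 43.789 + 53.435 = 97.224 kPa.
σ'_f = 97.224 > σ'_p = 74.9 kPa, so the stress path crosses the preconsolidation pressure — recompression up to σ'_p, then virgin compression beyond:
S_c = H/(1+e₀)·[C_r·log₁₀(σ'_p/σ'_0) + C_c·log₁₀(σ'_f/σ'_p)]
    = 7.9/1.61 × [0.062×log₁₀(74.9/43.789) + 0.34×log₁₀(97.224/74.9)]
    = 4.9068 × [0.014453 + 0.038519] = 0.2599 m

S_c ≈ 260 mm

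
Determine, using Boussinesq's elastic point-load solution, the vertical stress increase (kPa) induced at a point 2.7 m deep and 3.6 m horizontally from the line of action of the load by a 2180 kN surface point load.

Boussinesq vertical stress below a point load on an elastic half-space:
Δσ_z = 3P/(2πz²) · [1 + (r/z)²]^(−5/2)
r/z = 3.6/2.7 = 1.3333; [1+(r/z)²]^(−5/2) = 0.07776.
Δσ_z = 3×2180/(2π×2.7²) × 0.07776 = 142.78 × 0.07776 = 11.1 kPa

Δσ_z ≈ 11.1 kPa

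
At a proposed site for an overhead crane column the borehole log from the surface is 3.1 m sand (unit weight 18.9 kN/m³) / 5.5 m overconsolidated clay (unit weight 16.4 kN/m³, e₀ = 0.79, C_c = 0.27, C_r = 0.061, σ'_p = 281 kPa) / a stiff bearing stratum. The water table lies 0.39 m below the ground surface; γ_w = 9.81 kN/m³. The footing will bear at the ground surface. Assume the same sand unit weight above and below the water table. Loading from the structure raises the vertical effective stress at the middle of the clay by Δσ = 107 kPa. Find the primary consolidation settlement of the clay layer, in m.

S_c ≈ 0.093 m

Mid-depth of clay below the ground surface: z = 3.1 + 5.5/2 = 5.85 m.
Total vertical stress at mid-clay: σ_v = 18.9×3.1 + 16.4×2.75 = 103.69 kPa.
Pore pressure: u = 9.81×(5.85 − 0.39) = 53.563 kPa.
Initial effective stress: σ'_0 = σ_v − u = 103.69 − 53.563 = 50.127 kPa.
Final effective stress: σ'_f = 50.127 + 107 = 157.13 kPa.
σ'_f = 157.13 ≤ σ'_p = 281 kPa, so the clay remains overconsolidated and only the recompression index applies:
S_c = C_r·H/(1+e₀)·log₁₀(σ'_f/σ'_0) = 0.061×5.5/1.79×log₁₀(157.13/50.127)
    = 0.18743 × 0.49619 = 0.093 m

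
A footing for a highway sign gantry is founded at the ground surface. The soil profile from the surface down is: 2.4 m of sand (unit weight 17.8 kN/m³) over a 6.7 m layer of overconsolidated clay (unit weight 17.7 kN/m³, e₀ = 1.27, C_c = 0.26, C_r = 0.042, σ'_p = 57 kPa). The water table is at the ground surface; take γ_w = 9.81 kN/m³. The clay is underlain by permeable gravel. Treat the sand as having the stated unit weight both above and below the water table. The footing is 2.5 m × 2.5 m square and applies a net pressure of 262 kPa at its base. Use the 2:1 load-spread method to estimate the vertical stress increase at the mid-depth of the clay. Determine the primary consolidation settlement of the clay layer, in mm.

S_c ≈ 78.9 mm

Mid-depth of clay below the ground surface: z = 2.4 + 6.7/2 = 5.75 m.
Total vertical stress at mid-clay: σ_v = 17.8×2.4 + 17.7×3.35 = 102.02 kPa.
Pore pressure: u = 9.81×(5.75 − 0) = 56.408 kPa.
Initial effective stress: σ'_0 = σ_v − u = 102.02 − 56.408 = 45.612 kPa.
Stress increase at mid-clay by the 2:1 spreading method:
Δσ = qBL/((B+z)(L+z)) = 262×2.5×2.5/((2.5+5.75)(2.5+5.75)) = 24.059 kPa
Final effective stress: σ'_f = 45.612 + 24.059 = 69.671 kPa.
σ'_f = 69.671 > σ'_p = 57 kPa, so the stress path crosses the preconsolidation pressure — recompression up to σ'_p, then virgin compression beyond:
S_c = H/(1+e₀)·[C_r·log₁₀(σ'_p/σ'_0) + C_c·log₁₀(σ'_f/σ'_p)]
    = 6.7/2.27 × [0.042×log₁₀(57/45.612) + 0.26×log₁₀(69.671/57)]
    = 2.9515 × [0.0040654 + 0.022666] = 0.0789 m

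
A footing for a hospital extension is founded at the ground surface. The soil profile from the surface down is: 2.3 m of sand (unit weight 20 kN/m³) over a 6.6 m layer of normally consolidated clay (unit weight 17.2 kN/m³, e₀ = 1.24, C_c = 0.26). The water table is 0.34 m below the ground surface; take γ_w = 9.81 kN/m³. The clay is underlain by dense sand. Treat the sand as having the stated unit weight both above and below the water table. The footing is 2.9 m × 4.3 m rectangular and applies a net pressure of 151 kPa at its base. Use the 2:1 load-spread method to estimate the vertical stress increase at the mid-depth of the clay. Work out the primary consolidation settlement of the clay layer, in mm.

Mid-depth of clay below the ground surface: z = 2.3 + 6.6/2 = 5.6 m.
Total vertical stress at mid-clay: σ_v = 20×2.3 + 17.2×3.3 = 102.76 kPa.
Pore pressure: u = 9.81×(5.6 − 0.34) = 51.601 kPa.
Initial effective stress: σ'_0 = σ_v − u = 102.76 − 51.601 = 51.159 kPa.
Stress increase at mid-clay by the 2:1 spreading method:
Δσ = qBL/((B+z)(L+z)) = 151×2.9×4.3/((2.9+5.6)(4.3+5.6)) = 22.376 kPa
Final effective stress: σ'_f = σ'_0 + Δσ = 51.159 + 22.376 = 73.535 kPa.
Normally consolidated clay, so the full stress increment lies on the virgin compression line:
S_c = C_c·H/(1+e₀)·log₁₀(σ'_f/σ'_0) = 0.26×6.6/(1+1.24)×log₁₀(73.535/51.159)
    = 0.76607 × 0.15757 = 0.1207 m

S_c ≈ 121 mm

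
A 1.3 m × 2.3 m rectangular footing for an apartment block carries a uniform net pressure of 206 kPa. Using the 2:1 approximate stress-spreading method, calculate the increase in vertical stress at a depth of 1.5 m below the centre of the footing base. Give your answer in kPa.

By the 2:1 method the load spreads at 1 horizontal : 2 vertical, so at depth z the loaded area has grown by z in each plan dimension:
Δσ = qBL/((B+z)(L+z)) = 206×1.3×2.3/((1.3+1.5)(2.3+1.5)) = 57.889 kPa

Δσ_z ≈ 57.9 kPa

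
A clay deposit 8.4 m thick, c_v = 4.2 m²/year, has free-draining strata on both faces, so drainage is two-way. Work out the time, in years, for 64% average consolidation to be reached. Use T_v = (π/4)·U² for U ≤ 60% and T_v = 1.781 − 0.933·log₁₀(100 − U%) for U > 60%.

Drainage path length: H_d = H/2 = 4.2 m (double drainage).
U > 60%: T_v = 1.781 − 0.933·log₁₀(100 − 64) = 0.32897.
t = T_v·H_d²/c_v = 0.32897×4.2²/4.2 = 1.382 years.

t ≈ 1.38 years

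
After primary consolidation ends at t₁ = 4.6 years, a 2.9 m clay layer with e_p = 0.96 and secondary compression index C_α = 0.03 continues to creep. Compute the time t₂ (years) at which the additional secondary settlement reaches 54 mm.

t₂ ≈ 75.7 years

S_s = C_α·H/(1+e_p)·log₁₀(t₂/t₁) ⇒ log₁₀(t₂/t₁) = S_s·(1+e_p)/(C_α·H).
log₁₀(t₂/t₁) = 0.054 × (1+0.96) / (0.03×2.9) = 1.217
t₂ = t₁ × 10^1.217 = 4.6 × 16.46 = 75.74 years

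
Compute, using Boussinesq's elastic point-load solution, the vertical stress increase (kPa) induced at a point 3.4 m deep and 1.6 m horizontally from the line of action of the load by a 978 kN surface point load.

Boussinesq vertical stress below a point load on an elastic half-space:
Δσ_z = 3P/(2πz²) · [1 + (r/z)²]^(−5/2)
r/z = 1.6/3.4 = 0.47059; [1+(r/z)²]^(−5/2) = 0.60647.
Δσ_z = 3×978/(2π×3.4²) × 0.60647 = 40.395 × 0.60647 = 24.5 kPa

Δσ_z ≈ 24.5 kPa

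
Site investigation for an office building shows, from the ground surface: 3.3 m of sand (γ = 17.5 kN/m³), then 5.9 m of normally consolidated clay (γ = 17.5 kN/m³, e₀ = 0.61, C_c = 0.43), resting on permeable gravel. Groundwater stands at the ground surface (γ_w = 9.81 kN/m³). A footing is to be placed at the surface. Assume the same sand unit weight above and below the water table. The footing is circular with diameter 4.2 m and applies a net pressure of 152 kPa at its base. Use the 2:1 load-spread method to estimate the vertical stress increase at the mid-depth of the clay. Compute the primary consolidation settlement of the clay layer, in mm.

S_c ≈ 282 mm

Mid-depth of clay below the ground surface: z = 3.3 + 5.9/2 = 6.25 m.
Total vertical stress at mid-clay: σ_v = 17.5×3.3 + 17.5×2.95 = 109.38 kPa.
Pore pressure: u = 9.81×(6.25 − 0) = 61.312 kPa.
Initial effective stress: σ'_0 = σ_v − u = 109.38 − 61.312 = 48.068 kPa.
Stress increase at mid-clay by the 2:1 spreading method:
Δσ ≈ qD²/(D+z)² = 152×4.2²/(4.2+6.25)² = 24.553 kPa
Final effective stress: σ'_f = σ'_0 + Δσ = 48.068 + 24.553 = 72.621 kPa.
Normally consolidated clay, so the full stress increment lies on the virgin compression line:
S_c = C_c·H/(1+e₀)·log₁₀(σ'_f/σ'_0) = 0.43×5.9/(1+0.61)×log₁₀(72.621/48.068)
    = 1.5758 × 0.17921 = 0.2824 m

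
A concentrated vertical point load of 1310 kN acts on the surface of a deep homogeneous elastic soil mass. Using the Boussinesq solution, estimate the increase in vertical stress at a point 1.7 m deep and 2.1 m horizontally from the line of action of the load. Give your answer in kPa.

Δσ_z ≈ 21.3 kPa

Boussinesq vertical stress below a point load on an elastic half-space:
Δσ_z = 3P/(2πz²) · [1 + (r/z)²]^(−5/2)
r/z = 2.1/1.7 = 1.2353; [1+(r/z)²]^(−5/2) = 0.098614.
Δσ_z = 3×1310/(2π×1.7²) × 0.098614 = 216.43 × 0.098614 = 21.34 kPa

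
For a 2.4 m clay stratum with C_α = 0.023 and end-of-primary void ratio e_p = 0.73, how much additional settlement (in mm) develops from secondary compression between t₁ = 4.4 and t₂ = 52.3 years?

S_s ≈ 34.3 mm

Secondary compression: S_s = C_α·H/(1+e_p)·log₁₀(t₂/t₁)
S_s = 0.023×2.4/(1+0.73)×log₁₀(52.3/4.4)
    = 0.03191 × 1.075 = 0.0343 m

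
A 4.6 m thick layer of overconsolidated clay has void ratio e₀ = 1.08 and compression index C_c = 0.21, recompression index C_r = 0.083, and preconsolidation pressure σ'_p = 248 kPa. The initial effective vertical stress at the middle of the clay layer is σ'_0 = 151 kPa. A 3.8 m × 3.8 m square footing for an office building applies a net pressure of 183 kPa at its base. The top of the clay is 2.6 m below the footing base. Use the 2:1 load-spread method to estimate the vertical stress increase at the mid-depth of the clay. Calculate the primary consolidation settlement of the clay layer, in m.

S_c ≈ 0.0166 m

Mid-depth of clay below the footing base: z = 2.6 + 4.6/2 = 4.9 m.
Stress increase at mid-clay by the 2:1 spreading method:
Δσ = qBL/((B+z)(L+z)) = 183×3.8×3.8/((3.8+4.9)(3.8+4.9)) = 34.912 kPa
Final effective stress: σ'_f = 151 + 34.912 = 185.91 kPa.
σ'_f = 185.91 ≤ σ'_p = 248 kPa, so the clay remains overconsolidated and only the recompression index applies:
S_c = C_r·H/(1+e₀)·log₁₀(σ'_f/σ'_0) = 0.083×4.6/2.08×log₁₀(185.91/151)
    = 0.18355 × 0.090326 = 0.01658 m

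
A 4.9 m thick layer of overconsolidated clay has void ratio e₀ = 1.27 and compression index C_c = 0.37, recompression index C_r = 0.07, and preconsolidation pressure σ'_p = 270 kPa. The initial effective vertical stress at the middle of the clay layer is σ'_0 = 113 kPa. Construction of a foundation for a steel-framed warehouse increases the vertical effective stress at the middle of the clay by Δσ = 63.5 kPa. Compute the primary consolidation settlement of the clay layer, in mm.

S_c ≈ 29.3 mm

Final effective stress: σ'_f = 113 + 63.5 = 176.5 kPa.
σ'_f = 176.5 ≤ σ'_p = 270 kPa, so the clay remains overconsolidated and only the recompression index applies:
S_c = C_r·H/(1+e₀)·log₁₀(σ'_f/σ'_0) = 0.07×4.9/2.27×log₁₀(176.5/113)
    = 0.1511 × 0.19367 = 0.02926 m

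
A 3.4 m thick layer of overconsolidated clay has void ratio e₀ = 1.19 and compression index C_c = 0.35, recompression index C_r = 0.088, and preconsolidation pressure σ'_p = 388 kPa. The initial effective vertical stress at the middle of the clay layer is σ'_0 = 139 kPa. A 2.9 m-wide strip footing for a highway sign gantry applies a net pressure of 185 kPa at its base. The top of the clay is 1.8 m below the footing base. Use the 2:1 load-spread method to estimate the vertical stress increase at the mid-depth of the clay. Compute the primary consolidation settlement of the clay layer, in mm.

S_c ≈ 28 mm

Mid-depth of clay below the footing base: z = 1.8 + 3.4/2 = 3.5 m.
Stress increase at mid-clay by the 2:1 spreading method:
Δσ = qB/(B+z) = 185×2.9/(2.9+3.5) = 83.828 kPa
Final effective stress: σ'_f = 139 + 83.828 = 222.83 kPa.
σ'_f = 222.83 ≤ σ'_p = 388 kPa, so the clay remains overconsolidated and only the recompression index applies:
S_c = C_r·H/(1+e₀)·log₁₀(σ'_f/σ'_0) = 0.088×3.4/2.19×log₁₀(222.83/139)
    = 0.13662 × 0.20496 = 0.028 m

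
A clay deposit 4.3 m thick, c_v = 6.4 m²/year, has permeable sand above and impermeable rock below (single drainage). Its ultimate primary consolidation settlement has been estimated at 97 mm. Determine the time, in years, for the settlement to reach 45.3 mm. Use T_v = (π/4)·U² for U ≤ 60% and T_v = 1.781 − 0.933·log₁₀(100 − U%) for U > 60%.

Drainage path length: H_d = H = 4.3 m (single drainage).
U = S(t)/S_ult = 45.3/97 = 0.467.
U ≤ 60%: T_v = (π/4)·U² = (π/4)×0.46701² = 0.17129.
t = T_v·H_d²/c_v = 0.17129×4.3²/6.4 = 0.4949 years.

t ≈ 0.495 years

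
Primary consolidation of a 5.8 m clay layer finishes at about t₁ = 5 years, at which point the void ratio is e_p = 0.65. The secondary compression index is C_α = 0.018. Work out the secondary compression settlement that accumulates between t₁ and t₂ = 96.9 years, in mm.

Secondary compression: S_s = C_α·H/(1+e_p)·log₁₀(t₂/t₁)
S_s = 0.018×5.8/(1+0.65)×log₁₀(96.9/5)
    = 0.06327 × 1.287 = 0.08145 m

S_s ≈ 81.5 mm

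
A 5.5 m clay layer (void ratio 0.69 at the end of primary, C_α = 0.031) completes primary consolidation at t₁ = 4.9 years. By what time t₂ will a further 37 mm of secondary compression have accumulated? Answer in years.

t₂ ≈ 11.4 years

S_s = C_α·H/(1+e_p)·log₁₀(t₂/t₁) ⇒ log₁₀(t₂/t₁) = S_s·(1+e_p)/(C_α·H).
log₁₀(t₂/t₁) = 0.037 × (1+0.69) / (0.031×5.5) = 0.3667
t₂ = t₁ × 10^0.3667 = 4.9 × 2.327 = 11.4 years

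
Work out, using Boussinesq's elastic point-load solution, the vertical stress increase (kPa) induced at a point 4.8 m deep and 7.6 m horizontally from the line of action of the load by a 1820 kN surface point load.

Boussinesq vertical stress below a point load on an elastic half-space:
Δσ_z = 3P/(2πz²) · [1 + (r/z)²]^(−5/2)
r/z = 7.6/4.8 = 1.5833; [1+(r/z)²]^(−5/2) = 0.043419.
Δσ_z = 3×1820/(2π×4.8²) × 0.043419 = 37.716 × 0.043419 = 1.638 kPa

Δσ_z ≈ 1.64 kPa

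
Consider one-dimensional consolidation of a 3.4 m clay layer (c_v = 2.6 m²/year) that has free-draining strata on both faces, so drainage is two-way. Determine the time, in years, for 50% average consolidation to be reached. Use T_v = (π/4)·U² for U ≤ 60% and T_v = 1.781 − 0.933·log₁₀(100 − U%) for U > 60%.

Drainage path length: H_d = H/2 = 1.7 m (double drainage).
U ≤ 60%: T_v = (π/4)·U² = (π/4)×0.5² = 0.19635.
t = T_v·H_d²/c_v = 0.19635×1.7²/2.6 = 0.2183 years.

t ≈ 0.218 years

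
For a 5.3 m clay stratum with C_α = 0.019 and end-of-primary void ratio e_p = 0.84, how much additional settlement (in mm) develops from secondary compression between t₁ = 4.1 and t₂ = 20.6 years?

S_s ≈ 38.4 mm

Secondary compression: S_s = C_α·H/(1+e_p)·log₁₀(t₂/t₁)
S_s = 0.019×5.3/(1+0.84)×log₁₀(20.6/4.1)
    = 0.05473 × 0.7011 = 0.03837 m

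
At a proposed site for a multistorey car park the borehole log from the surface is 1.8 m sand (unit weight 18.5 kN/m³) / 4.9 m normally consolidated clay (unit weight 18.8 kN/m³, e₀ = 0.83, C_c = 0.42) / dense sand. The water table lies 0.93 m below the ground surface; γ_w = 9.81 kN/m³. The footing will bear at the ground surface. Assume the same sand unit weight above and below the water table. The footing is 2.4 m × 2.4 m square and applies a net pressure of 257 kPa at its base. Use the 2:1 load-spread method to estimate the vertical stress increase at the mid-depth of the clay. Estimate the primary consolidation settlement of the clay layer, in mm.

Mid-depth of clay below the ground surface: z = 1.8 + 4.9/2 = 4.25 m.
Total vertical stress at mid-clay: σ_v = 18.5×1.8 + 18.8×2.45 = 79.36 kPa.
Pore pressure: u = 9.81×(4.25 − 0.93) = 32.569 kPa.
Initial effective stress: σ'_0 = σ_v − u = 79.36 − 32.569 = 46.791 kPa.
Stress increase at mid-clay by the 2:1 spreading method:
Δσ = qBL/((B+z)(L+z)) = 257×2.4×2.4/((2.4+4.25)(2.4+4.25)) = 33.474 kPa
Final effective stress: σ'_f = σ'_0 + Δσ = 46.791 + 33.474 = 80.265 kPa.
Normally consolidated clay, so the full stress increment lies on the virgin compression line:
S_c = C_c·H/(1+e₀)·log₁₀(σ'_f/σ'_0) = 0.42×4.9/(1+0.83)×log₁₀(80.265/46.791)
    = 1.1246 × 0.23436 = 0.2636 m

S_c ≈ 264 mm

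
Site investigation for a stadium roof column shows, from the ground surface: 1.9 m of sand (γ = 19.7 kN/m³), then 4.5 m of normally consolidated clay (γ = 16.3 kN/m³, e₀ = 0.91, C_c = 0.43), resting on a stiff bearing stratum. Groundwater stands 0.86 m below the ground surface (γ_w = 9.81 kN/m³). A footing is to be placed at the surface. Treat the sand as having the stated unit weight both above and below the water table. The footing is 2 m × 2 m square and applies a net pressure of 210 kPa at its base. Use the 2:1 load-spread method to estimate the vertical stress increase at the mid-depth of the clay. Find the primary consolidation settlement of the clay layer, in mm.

S_c ≈ 187 mm

Mid-depth of clay below the ground surface: z = 1.9 + 4.5/2 = 4.15 m.
Total vertical stress at mid-clay: σ_v = 19.7×1.9 + 16.3×2.25 = 74.105 kPa.
Pore pressure: u = 9.81×(4.15 − 0.86) = 32.275 kPa.
Initial effective stress: σ'_0 = σ_v − u = 74.105 − 32.275 = 41.83 kPa.
Stress increase at mid-clay by the 2:1 spreading method:
Δσ = qBL/((B+z)(L+z)) = 210×2×2/((2+4.15)(2+4.15)) = 22.209 kPa
Final effective stress: σ'_f = σ'_0 + Δσ = 41.83 + 22.209 = 64.039 kPa.
Normally consolidated clay, so the full stress increment lies on the virgin compression line:
S_c = C_c·H/(1+e₀)·log₁₀(σ'_f/σ'_0) = 0.43×4.5/(1+0.91)×log₁₀(64.039/41.83)
    = 1.0131 × 0.18496 = 0.1874 m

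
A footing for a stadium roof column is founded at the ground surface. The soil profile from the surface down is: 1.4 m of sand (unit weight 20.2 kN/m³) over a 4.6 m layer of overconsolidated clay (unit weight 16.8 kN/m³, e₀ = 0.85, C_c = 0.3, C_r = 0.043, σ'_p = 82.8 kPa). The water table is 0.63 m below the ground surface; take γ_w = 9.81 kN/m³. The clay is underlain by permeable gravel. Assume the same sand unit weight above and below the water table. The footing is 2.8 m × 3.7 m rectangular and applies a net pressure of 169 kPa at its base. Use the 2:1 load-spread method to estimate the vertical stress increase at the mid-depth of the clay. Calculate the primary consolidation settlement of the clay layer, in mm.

S_c ≈ 31.9 mm

Mid-depth of clay below the ground surface: z = 1.4 + 4.6/2 = 3.7 m.
Total vertical stress at mid-clay: σ_v = 20.2×1.4 + 16.8×2.3 = 66.92 kPa.
Pore pressure: u = 9.81×(3.7 − 0.63) = 30.117 kPa.
Initial effective stress: σ'_0 = σ_v − u = 66.92 − 30.117 = 36.803 kPa.
Stress increase at mid-clay by the 2:1 spreading method:
Δσ = qBL/((B+z)(L+z)) = 169×2.8×3.7/((2.8+3.7)(3.7+3.7)) = 36.4 kPa
Final effective stress: σ'_f = 36.803 + 36.4 = 73.203 kPa.
σ'_f = 73.203 ≤ σ'_p = 82.8 kPa, so the clay remains overconsolidated and only the recompression index applies:
S_c = C_r·H/(1+e₀)·log₁₀(σ'_f/σ'_0) = 0.043×4.6/1.85×log₁₀(73.203/36.803)
    = 0.10692 × 0.29865 = 0.03193 m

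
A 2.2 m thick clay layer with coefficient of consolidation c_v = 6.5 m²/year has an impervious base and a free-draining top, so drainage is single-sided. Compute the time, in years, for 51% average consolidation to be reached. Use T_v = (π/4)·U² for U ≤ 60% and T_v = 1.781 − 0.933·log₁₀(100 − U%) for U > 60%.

Drainage path length: H_d = H = 2.2 m (single drainage).
U ≤ 60%: T_v = (π/4)·U² = (π/4)×0.51² = 0.20428.
t = T_v·H_d²/c_v = 0.20428×2.2²/6.5 = 0.1521 years.

t ≈ 0.152 years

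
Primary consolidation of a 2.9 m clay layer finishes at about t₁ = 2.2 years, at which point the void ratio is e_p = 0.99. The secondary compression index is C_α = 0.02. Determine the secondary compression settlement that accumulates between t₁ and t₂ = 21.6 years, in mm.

S_s ≈ 28.9 mm

Secondary compression: S_s = C_α·H/(1+e_p)·log₁₀(t₂/t₁)
S_s = 0.02×2.9/(1+0.99)×log₁₀(21.6/2.2)
    = 0.02915 × 0.992 = 0.02891 m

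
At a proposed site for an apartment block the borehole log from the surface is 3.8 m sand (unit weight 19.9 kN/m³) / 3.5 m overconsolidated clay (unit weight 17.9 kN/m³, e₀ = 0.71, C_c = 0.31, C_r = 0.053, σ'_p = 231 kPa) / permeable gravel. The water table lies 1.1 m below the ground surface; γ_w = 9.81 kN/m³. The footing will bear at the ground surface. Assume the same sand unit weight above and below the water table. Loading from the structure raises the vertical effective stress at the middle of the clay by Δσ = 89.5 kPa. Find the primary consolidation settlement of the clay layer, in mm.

S_c ≈ 41.5 mm

Mid-depth of clay below the ground surface: z = 3.8 + 3.5/2 = 5.55 m.
Total vertical stress at mid-clay: σ_v = 19.9×3.8 + 17.9×1.75 = 106.94 kPa.
Pore pressure: u = 9.81×(5.55 − 1.1) = 43.655 kPa.
Initial effective stress: σ'_0 = σ_v − u = 106.94 − 43.655 = 63.285 kPa.
Final effective stress: σ'_f = 63.285 + 89.5 = 152.78 kPa.
σ'_f = 152.78 ≤ σ'_p = 231 kPa, so the clay remains overconsolidated and only the recompression index applies:
S_c = C_r·H/(1+e₀)·log₁₀(σ'_f/σ'_0) = 0.053×3.5/1.71×log₁₀(152.78/63.285)
    = 0.10848 × 0.38277 = 0.04152 m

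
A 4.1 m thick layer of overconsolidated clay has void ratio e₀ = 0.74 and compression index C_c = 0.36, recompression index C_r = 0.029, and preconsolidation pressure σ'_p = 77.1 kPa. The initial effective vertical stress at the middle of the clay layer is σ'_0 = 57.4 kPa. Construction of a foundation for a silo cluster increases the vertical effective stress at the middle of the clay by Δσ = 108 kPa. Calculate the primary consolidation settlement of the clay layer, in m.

S_c ≈ 0.29 m

Final effective stress: σ'_f = 57.4 + 108 = 165.4 kPa.
σ'_f = 165.4 > σ'_p = 77.1 kPa, so the stress path crosses the preconsolidation pressure — recompression up to σ'_p, then virgin compression beyond:
S_c = H/(1+e₀)·[C_r·log₁₀(σ'_p/σ'_0) + C_c·log₁₀(σ'_f/σ'_p)]
    = 4.1/1.74 × [0.029×log₁₀(77.1/57.4) + 0.36×log₁₀(165.4/77.1)]
    = 2.3563 × [0.0037161 + 0.11933] = 0.2899 m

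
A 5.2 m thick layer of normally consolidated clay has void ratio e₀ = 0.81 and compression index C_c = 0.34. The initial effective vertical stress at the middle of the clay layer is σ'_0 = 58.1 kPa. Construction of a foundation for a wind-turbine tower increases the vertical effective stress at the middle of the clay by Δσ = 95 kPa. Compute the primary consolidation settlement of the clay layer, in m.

S_c ≈ 0.411 m

Final effective stress: σ'_f = σ'_0 + Δσ = 58.1 + 95 = 153.1 kPa.
Normally consolidated clay, so the full stress increment lies on the virgin compression line:
S_c = C_c·H/(1+e₀)·log₁₀(σ'_f/σ'_0) = 0.34×5.2/(1+0.81)×log₁₀(153.1/58.1)
    = 0.9768 × 0.4208 = 0.411 m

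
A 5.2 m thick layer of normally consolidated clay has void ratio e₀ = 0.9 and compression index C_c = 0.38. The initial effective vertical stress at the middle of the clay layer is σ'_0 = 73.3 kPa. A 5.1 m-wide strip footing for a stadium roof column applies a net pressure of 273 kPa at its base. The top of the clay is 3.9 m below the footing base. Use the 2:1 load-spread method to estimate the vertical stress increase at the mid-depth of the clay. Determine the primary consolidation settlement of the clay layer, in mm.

Mid-depth of clay below the footing base: z = 3.9 + 5.2/2 = 6.5 m.
Stress increase at mid-clay by the 2:1 spreading method:
Δσ = qB/(B+z) = 273×5.1/(5.1+6.5) = 120.03 kPa
Final effective stress: σ'_f = σ'_0 + Δσ = 73.3 + 120.03 = 193.33 kPa.
Normally consolidated clay, so the full stress increment lies on the virgin compression line:
S_c = C_c·H/(1+e₀)·log₁₀(σ'_f/σ'_0) = 0.38×5.2/(1+0.9)×log₁₀(193.33/73.3)
    = 1.04 × 0.4212 = 0.438 m

S_c ≈ 438 mm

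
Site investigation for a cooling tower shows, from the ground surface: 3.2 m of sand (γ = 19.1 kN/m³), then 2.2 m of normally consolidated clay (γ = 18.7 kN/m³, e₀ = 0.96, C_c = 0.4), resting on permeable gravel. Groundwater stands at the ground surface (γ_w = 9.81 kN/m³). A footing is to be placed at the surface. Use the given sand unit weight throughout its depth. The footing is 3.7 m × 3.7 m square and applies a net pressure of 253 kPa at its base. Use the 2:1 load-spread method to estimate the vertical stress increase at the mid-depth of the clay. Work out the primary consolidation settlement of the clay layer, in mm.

Mid-depth of clay below the ground surface: z = 3.2 + 2.2/2 = 4.3 m.
Total vertical stress at mid-clay: σ_v = 19.1×3.2 + 18.7×1.1 = 81.69 kPa.
Pore pressure: u = 9.81×(4.3 − 0) = 42.183 kPa.
Initial effective stress: σ'_0 = σ_v − u = 81.69 − 42.183 = 39.507 kPa.
Stress increase at mid-clay by the 2:1 spreading method:
Δσ = qBL/((B+z)(L+z)) = 253×3.7×3.7/((3.7+4.3)(3.7+4.3)) = 54.118 kPa
Final effective stress: σ'_f = σ'_0 + Δσ = 39.507 + 54.118 = 93.625 kPa.
Normally consolidated clay, so the full stress increment lies on the virgin compression line:
S_c = C_c·H/(1+e₀)·log₁₀(σ'_f/σ'_0) = 0.4×2.2/(1+0.96)×log₁₀(93.625/39.507)
    = 0.44898 × 0.37472 = 0.1682 m

S_c ≈ 168 mm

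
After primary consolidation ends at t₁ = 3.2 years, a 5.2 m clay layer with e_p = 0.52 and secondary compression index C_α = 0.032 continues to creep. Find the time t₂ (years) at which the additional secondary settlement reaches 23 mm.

S_s = C_α·H/(1+e_p)·log₁₀(t₂/t₁) ⇒ log₁₀(t₂/t₁) = S_s·(1+e_p)/(C_α·H).
log₁₀(t₂/t₁) = 0.023 × (1+0.52) / (0.032×5.2) = 0.2101
t₂ = t₁ × 10^0.2101 = 3.2 × 1.622 = 5.191 years

t₂ ≈ 5.19 years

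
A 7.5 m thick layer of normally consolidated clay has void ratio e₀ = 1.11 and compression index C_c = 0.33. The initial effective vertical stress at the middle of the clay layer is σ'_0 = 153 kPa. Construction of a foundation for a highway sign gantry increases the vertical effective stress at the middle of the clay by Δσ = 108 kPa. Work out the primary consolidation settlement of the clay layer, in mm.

Final effective stress: σ'_f = σ'_0 + Δσ = 153 + 108 = 261 kPa.
Normally consolidated clay, so the full stress increment lies on the virgin compression line:
S_c = C_c·H/(1+e₀)·log₁₀(σ'_f/σ'_0) = 0.33×7.5/(1+1.11)×log₁₀(261/153)
    = 1.173 × 0.23195 = 0.2721 m

S_c ≈ 272 mm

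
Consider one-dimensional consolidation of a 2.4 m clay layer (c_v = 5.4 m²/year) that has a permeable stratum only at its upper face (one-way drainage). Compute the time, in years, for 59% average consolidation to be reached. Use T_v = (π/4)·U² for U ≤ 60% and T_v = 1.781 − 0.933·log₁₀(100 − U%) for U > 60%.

Drainage path length: H_d = H = 2.4 m (single drainage).
U ≤ 60%: T_v = (π/4)·U² = (π/4)×0.59² = 0.2734.
t = T_v·H_d²/c_v = 0.2734×2.4²/5.4 = 0.2916 years.

t ≈ 0.292 years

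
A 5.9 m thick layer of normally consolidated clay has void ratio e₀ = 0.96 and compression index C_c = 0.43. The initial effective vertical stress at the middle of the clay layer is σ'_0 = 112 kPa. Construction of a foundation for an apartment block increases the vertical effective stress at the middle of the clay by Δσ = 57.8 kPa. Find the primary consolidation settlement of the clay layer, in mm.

S_c ≈ 234 mm

Final effective stress: σ'_f = σ'_0 + Δσ = 112 + 57.8 = 169.8 kPa.
Normally consolidated clay, so the full stress increment lies on the virgin compression line:
S_c = C_c·H/(1+e₀)·log₁₀(σ'_f/σ'_0) = 0.43×5.9/(1+0.96)×log₁₀(169.8/112)
    = 1.2944 × 0.18072 = 0.2339 m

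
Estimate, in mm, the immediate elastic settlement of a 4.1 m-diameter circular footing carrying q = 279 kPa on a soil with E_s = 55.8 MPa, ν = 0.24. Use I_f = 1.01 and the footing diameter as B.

S_e ≈ 19.5 mm

Immediate (elastic) settlement: S_e = q·B·(1−ν²)/E_s · I_f.
E_s = 55.8 MPa = 55800 kPa.
S_e = 279 × 4.1 × (1 − 0.24²) / 55800 × 1.01
    = 279 × 4.1 × 0.9424 / 55800 × 1.01
    = 0.01951 m = 19.51 mm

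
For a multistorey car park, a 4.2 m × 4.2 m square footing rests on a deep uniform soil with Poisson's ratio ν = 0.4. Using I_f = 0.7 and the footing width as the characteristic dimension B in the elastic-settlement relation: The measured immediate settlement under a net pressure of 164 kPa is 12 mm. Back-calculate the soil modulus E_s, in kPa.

S_e = q·B·(1−ν²)/E_s · I_f  ⇒  E_s = q·B·(1−ν²)·I_f / S_e.
E_s = 164 × 4.2 × 0.84 × 0.7 / 0.012 = 33750 kPa

E_s ≈ 33800 kPa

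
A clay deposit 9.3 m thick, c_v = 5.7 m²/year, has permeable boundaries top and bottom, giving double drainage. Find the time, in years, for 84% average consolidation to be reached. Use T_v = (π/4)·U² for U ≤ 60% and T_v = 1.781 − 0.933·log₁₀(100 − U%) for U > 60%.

t ≈ 2.49 years

Drainage path length: H_d = H/2 = 4.65 m (double drainage).
U > 60%: T_v = 1.781 − 0.933·log₁₀(100 − 84) = 0.65756.
t = T_v·H_d²/c_v = 0.65756×4.65²/5.7 = 2.494 years.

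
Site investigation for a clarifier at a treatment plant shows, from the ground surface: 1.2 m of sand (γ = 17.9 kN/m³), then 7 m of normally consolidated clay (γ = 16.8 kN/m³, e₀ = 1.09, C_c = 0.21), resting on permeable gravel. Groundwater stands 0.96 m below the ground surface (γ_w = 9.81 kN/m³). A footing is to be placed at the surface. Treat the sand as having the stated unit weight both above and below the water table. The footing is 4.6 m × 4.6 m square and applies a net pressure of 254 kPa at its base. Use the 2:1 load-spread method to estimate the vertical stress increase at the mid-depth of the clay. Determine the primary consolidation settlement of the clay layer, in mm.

S_c ≈ 271 mm

Mid-depth of clay below the ground surface: z = 1.2 + 7/2 = 4.7 m.
Total vertical stress at mid-clay: σ_v = 17.9×1.2 + 16.8×3.5 = 80.28 kPa.
Pore pressure: u = 9.81×(4.7 − 0.96) = 36.689 kPa.
Initial effective stress: σ'_0 = σ_v − u = 80.28 − 36.689 = 43.591 kPa.
Stress increase at mid-clay by the 2:1 spreading method:
Δσ = qBL/((B+z)(L+z)) = 254×4.6×4.6/((4.6+4.7)(4.6+4.7)) = 62.142 kPa
Final effective stress: σ'_f = σ'_0 + Δσ = 43.591 + 62.142 = 105.73 kPa.
Normally consolidated clay, so the full stress increment lies on the virgin compression line:
S_c = C_c·H/(1+e₀)·log₁₀(σ'_f/σ'_0) = 0.21×7/(1+1.09)×log₁₀(105.73/43.591)
    = 0.70335 × 0.3848 = 0.2706 m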